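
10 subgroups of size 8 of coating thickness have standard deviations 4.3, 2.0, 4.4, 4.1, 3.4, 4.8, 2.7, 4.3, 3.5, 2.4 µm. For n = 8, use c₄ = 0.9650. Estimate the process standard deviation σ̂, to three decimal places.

3.720

s̄ = (4.3 + 2.0 + 4.4 + 4.1 + 3.4 + 4.8 + 2.7 + 4.3 + 3.5 + 2.4) / 10 = 3.5900
σ̂ = s̄ / c₄ = 3.5900 / 0.9650 = 3.7202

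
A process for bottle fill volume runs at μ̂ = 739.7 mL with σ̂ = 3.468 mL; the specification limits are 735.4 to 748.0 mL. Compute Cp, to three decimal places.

Cp = (USL − LSL) / (6σ̂) = (748.0 − 735.4) / (6 × 3.468) = 12.6000 / 20.8080 = 0.6055

0.606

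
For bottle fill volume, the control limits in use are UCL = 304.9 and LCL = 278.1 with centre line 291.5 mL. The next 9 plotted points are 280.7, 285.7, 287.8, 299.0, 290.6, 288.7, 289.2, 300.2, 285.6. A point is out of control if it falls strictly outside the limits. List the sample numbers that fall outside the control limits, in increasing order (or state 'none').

none

All 9 points lie within [278.1, 304.9].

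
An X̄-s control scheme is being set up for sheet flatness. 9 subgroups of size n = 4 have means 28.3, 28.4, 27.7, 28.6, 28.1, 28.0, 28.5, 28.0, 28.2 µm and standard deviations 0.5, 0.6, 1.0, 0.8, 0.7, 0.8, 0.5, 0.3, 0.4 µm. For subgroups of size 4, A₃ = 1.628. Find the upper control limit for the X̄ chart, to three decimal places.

X̄̄ = (28.3 + 28.4 + 27.7 + 28.6 + 28.1 + 28.0 + 28.5 + 28.0 + 28.2) / 9 = 28.2000
s̄ = (0.5 + 0.6 + 1.0 + 0.8 + 0.7 + 0.8 + 0.5 + 0.3 + 0.4) / 9 = 0.6222
UCL = X̄̄ + A₃·s̄ = 28.2000 + 1.628 × 0.6222 = 29.2130

29.213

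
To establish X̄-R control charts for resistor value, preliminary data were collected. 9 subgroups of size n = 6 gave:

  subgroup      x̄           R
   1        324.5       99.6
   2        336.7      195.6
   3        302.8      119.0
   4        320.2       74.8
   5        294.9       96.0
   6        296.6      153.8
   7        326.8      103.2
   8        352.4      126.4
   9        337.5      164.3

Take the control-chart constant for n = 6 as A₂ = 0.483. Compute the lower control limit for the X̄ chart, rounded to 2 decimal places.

260.59

X̄̄ = (324.5 + 336.7 + 302.8 + 320.2 + 294.9 + 296.6 + 326.8 + 352.4 + 337.5) / 9 = 2892.4000 / 9 = 321.3778
R̄ = (99.6 + 195.6 + 119.0 + 74.8 + 96.0 + 153.8 + 103.2 + 126.4 + 164.3) / 9 = 1132.7000 / 9 = 125.8556
LCL = X̄̄ − A₂·R̄ = 321.3778 − 0.483 × 125.8556 = 260.5895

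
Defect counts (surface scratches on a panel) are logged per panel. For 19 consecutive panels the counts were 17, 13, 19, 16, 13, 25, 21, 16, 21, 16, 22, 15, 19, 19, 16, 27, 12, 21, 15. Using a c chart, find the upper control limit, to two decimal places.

c̄ = (17 + 13 + 19 + 16 + 13 + 25 + 21 + 16 + 21 + 16 + 22 + 15 + 19 + 19 + 16 + 27 + 12 + 21 + 15) / 19 = 343 / 19 = 18.0526
UCL = c̄ + 3√c̄ = 18.0526 + 3 × √18.0526 = 18.0526 + 3 × 4.2488 = 30.7991

30.80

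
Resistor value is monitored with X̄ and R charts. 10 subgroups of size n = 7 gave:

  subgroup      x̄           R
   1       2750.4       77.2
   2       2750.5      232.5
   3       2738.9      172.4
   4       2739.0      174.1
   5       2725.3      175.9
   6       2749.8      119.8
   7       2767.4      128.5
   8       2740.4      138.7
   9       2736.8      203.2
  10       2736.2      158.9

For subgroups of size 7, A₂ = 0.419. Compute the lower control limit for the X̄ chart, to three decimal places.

X̄̄ = (2750.4 + 2750.5 + 2738.9 + 2739.0 + 2725.3 + 2749.8 + 2767.4 + 2740.4 + 2736.8 + 2736.2) / 10 = 27434.7000 / 10 = 2743.4700
R̄ = (77.2 + 232.5 + 172.4 + 174.1 + 175.9 + 119.8 + 128.5 + 138.7 + 203.2 + 158.9) / 10 = 1581.2000 / 10 = 158.1200
LCL = X̄̄ − A₂·R̄ = 2743.4700 − 0.419 × 158.1200 = 2677.2177

2677.218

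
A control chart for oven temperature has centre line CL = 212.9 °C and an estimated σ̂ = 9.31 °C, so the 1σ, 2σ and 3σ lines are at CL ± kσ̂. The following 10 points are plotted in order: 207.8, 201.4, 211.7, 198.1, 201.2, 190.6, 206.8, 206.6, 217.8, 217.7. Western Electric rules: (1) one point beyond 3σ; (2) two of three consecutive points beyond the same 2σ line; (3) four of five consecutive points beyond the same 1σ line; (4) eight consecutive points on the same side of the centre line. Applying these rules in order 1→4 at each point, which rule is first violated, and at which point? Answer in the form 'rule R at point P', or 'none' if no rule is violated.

rule 3 at point 6

Zone of each point (C = within 1σ̂, B = 1σ̂–2σ̂, A = 2σ̂–3σ̂, * = beyond 3σ̂; sign = side of CL): 1:-C, 2:-B, 3:-C, 4:-B, 5:-B, 6:-A, 7:-C, 8:-C, 9:+C, 10:+C
Rule 3 (four of five consecutive points beyond the same 1σ limit) is satisfied at point 6.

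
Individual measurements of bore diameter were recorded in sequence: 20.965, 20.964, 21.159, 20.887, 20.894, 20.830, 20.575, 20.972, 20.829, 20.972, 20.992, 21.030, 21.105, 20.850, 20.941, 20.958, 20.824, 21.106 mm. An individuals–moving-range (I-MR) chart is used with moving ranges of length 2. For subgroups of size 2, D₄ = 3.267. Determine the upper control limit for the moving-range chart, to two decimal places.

0.46

Moving ranges: 0.001, 0.195, 0.272, 0.007, 0.064, 0.255, 0.397, 0.143, 0.143, 0.020, 0.038, 0.075, 0.255, 0.091, 0.017, 0.134, 0.282; M̄R̄ = 2.3890 / 17 = 0.1405
UCL_MR = D₄·M̄R̄ = 3.267 × 0.1405 = 0.4591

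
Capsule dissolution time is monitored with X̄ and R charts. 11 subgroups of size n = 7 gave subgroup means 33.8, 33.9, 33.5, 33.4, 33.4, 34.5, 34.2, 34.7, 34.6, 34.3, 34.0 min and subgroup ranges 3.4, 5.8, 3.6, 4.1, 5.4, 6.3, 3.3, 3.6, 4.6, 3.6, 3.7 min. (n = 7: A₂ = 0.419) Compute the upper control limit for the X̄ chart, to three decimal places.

35.833

X̄̄ = (33.8 + 33.9 + 33.5 + 33.4 + 33.4 + 34.5 + 34.2 + 34.7 + 34.6 + 34.3 + 34.0) / 11 = 374.3000 / 11 = 34.0273
R̄ = (3.4 + 5.8 + 3.6 + 4.1 + 5.4 + 6.3 + 3.3 + 3.6 + 4.6 + 3.6 + 3.7) / 11 = 47.4000 / 11 = 4.3091
UCL = X̄̄ + A₂·R̄ = 34.0273 + 0.419 × 4.3091 = 35.8328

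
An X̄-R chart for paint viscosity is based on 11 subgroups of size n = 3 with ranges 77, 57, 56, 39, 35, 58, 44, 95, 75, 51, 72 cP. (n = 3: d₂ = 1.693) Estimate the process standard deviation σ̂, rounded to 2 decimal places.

R̄ = (77 + 57 + 56 + 39 + 35 + 58 + 44 + 95 + 75 + 51 + 72) / 11 = 59.9091
σ̂ = R̄ / d₂ = 59.9091 / 1.693 = 35.3864

35.39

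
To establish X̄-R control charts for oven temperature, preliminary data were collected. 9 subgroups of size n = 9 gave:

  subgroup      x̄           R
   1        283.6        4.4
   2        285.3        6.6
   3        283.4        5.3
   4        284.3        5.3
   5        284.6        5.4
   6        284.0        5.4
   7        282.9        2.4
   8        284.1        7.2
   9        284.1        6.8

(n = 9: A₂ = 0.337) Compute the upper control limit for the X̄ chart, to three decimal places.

285.861

X̄̄ = (283.6 + 285.3 + 283.4 + 284.3 + 284.6 + 284.0 + 282.9 + 284.1 + 284.1) / 9 = 2556.3000 / 9 = 284.0333
R̄ = (4.4 + 6.6 + 5.3 + 5.3 + 5.4 + 5.4 + 2.4 + 7.2 + 6.8) / 9 = 48.8000 / 9 = 5.4222
UCL = X̄̄ + A₂·R̄ = 284.0333 + 0.337 × 5.4222 = 285.8606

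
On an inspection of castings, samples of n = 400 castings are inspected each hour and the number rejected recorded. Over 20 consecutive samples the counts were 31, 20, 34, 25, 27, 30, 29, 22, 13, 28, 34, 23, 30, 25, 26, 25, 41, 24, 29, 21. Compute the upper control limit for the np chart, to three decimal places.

41.864

p̄ = Σdᵢ / (k·n) = 537 / (20 × 400) = 0.06713
UCL = np̄ + 3·√(np̄(1−p̄)) = 26.8500 + 3 × √(26.8500×0.93288) = 26.8500 + 3 × 5.0048 = 41.8643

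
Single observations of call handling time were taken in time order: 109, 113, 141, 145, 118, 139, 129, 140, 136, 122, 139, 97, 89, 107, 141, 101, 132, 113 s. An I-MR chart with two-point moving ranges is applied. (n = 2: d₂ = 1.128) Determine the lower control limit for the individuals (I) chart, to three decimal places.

X̄ = (109 + 113 + 141 + 145 + 118 + 139 + 129 + 140 + 136 + 122 + 139 + 97 + 89 + 107 + 141 + 101 + 132 + 113) / 18 = 122.8333
Moving ranges: 4, 28, 4, 27, 21, 10, 11, 4, 14, 17, 42, 8, 18, 34, 40, 31, 19; M̄R̄ = 332.0000 / 17 = 19.5294
LCL = X̄ − 3·M̄R̄/d₂ = 122.8333 − 3 × 19.5294 / 1.128 = 70.8934

70.893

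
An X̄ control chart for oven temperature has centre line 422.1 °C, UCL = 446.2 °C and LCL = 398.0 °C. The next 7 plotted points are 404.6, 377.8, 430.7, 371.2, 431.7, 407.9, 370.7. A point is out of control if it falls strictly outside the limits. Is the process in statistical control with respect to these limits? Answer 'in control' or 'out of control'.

out of control

Compare each point to [398.0, 446.2]: sample 2 = 377.8 < LCL; sample 4 = 371.2 < LCL; sample 7 = 370.7 < LCL.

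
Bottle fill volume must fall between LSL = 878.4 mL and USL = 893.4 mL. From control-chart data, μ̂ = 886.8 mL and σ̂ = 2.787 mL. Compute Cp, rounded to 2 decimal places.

0.90

Cp = (USL − LSL) / (6σ̂) = (893.4 − 878.4) / (6 × 2.787) = 15.0000 / 16.7220 = 0.8970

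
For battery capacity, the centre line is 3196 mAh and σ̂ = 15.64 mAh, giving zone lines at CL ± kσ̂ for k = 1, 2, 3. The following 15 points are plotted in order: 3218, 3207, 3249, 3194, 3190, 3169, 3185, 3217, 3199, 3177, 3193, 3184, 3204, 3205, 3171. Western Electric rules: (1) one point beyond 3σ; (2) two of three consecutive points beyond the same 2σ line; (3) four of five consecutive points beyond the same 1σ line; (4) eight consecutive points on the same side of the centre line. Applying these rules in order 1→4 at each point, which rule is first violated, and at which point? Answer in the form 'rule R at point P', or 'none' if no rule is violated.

Zone of each point (C = within 1σ̂, B = 1σ̂–2σ̂, A = 2σ̂–3σ̂, * = beyond 3σ̂; sign = side of CL): 1:+B, 2:+C, 3:+*, 4:-C, 5:-C, 6:-B, 7:-C, 8:+B, 9:+C, 10:-B, 11:-C, 12:-C, 13:+C, 14:+C, 15:-B
Rule 1 (one point beyond the 3σ limits) is satisfied at point 3.

rule 1 at point 3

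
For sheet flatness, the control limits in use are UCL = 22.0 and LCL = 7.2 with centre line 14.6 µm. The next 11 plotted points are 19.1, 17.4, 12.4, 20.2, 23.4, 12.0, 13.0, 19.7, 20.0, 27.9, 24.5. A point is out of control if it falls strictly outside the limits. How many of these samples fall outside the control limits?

Compare each point to [7.2, 22.0]: sample 5 = 23.4 > UCL; sample 10 = 27.9 > UCL; sample 11 = 24.5 > UCL.

3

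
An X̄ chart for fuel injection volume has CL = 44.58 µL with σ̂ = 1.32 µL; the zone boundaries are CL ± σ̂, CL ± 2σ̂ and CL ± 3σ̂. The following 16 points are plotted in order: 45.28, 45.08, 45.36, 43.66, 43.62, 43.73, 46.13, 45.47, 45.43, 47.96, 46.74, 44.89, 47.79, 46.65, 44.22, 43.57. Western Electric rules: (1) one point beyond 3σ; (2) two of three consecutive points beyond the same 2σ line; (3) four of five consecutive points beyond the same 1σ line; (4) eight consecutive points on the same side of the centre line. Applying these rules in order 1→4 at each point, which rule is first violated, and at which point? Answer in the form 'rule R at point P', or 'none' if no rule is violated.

Zone of each point (C = within 1σ̂, B = 1σ̂–2σ̂, A = 2σ̂–3σ̂, * = beyond 3σ̂; sign = side of CL): 1:+C, 2:+C, 3:+C, 4:-C, 5:-C, 6:-C, 7:+B, 8:+C, 9:+C, 10:+A, 11:+B, 12:+C, 13:+A, 14:+B, 15:-C, 16:-C
Rule 3 (four of five consecutive points beyond the same 1σ limit) is satisfied at point 14.

rule 3 at point 14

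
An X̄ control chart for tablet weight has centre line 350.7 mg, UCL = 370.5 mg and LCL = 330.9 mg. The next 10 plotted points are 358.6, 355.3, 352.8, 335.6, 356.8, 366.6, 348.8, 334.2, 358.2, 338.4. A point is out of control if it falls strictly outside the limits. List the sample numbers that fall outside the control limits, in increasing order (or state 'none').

none

All 10 points lie within [330.9, 370.5].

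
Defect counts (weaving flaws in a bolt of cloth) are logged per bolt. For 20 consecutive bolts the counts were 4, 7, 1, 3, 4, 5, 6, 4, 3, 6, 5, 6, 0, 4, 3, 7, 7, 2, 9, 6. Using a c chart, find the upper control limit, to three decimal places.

c̄ = (4 + 7 + 1 + 3 + 4 + 5 + 6 + 4 + 3 + 6 + 5 + 6 + 0 + 4 + 3 + 7 + 7 + 2 + 9 + 6) / 20 = 92 / 20 = 4.6000
UCL = c̄ + 3√c̄ = 4.6000 + 3 × √4.6000 = 4.6000 + 3 × 2.1448 = 11.0343

11.034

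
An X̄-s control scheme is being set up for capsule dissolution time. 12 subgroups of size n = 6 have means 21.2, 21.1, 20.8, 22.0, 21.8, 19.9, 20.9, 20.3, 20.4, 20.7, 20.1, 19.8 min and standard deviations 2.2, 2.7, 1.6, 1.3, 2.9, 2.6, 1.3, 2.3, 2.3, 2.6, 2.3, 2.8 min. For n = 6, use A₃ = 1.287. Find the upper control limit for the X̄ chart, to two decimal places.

23.64

X̄̄ = (21.2 + 21.1 + 20.8 + 22.0 + 21.8 + 19.9 + 20.9 + 20.3 + 20.4 + 20.7 + 20.1 + 19.8) / 12 = 20.7500
s̄ = (2.2 + 2.7 + 1.6 + 1.3 + 2.9 + 2.6 + 1.3 + 2.3 + 2.3 + 2.6 + 2.3 + 2.8) / 12 = 2.2417
UCL = X̄̄ + A₃·s̄ = 20.7500 + 1.287 × 2.2417 = 23.6350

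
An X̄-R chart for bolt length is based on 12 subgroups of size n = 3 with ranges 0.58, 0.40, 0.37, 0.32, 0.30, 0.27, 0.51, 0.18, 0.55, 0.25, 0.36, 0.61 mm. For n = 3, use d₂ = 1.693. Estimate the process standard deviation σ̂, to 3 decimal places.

0.231

R̄ = (0.58 + 0.40 + 0.37 + 0.32 + 0.30 + 0.27 + 0.51 + 0.18 + 0.55 + 0.25 + 0.36 + 0.61) / 12 = 0.3917
σ̂ = R̄ / d₂ = 0.3917 / 1.693 = 0.2313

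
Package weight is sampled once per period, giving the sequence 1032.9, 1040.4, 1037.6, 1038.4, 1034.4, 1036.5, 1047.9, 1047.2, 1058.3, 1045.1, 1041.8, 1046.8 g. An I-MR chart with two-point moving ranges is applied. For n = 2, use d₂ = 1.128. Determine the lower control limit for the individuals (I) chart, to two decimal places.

X̄ = (1032.9 + 1040.4 + 1037.6 + 1038.4 + 1034.4 + 1036.5 + 1047.9 + 1047.2 + 1058.3 + 1045.1 + 1041.8 + 1046.8) / 12 = 1042.2750
Moving ranges: 7.5, 2.8, 0.8, 4.0, 2.1, 11.4, 0.7, 11.1, 13.2, 3.3, 5.0; M̄R̄ = 61.9000 / 11 = 5.6273
LCL = X̄ − 3·M̄R̄/d₂ = 1042.2750 − 3 × 5.6273 / 1.128 = 1027.3088

1027.31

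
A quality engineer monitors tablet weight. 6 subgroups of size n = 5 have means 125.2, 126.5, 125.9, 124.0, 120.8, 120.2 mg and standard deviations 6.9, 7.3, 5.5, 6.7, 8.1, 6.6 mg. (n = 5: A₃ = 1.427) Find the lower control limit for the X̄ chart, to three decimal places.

113.992

X̄̄ = (125.2 + 126.5 + 125.9 + 124.0 + 120.8 + 120.2) / 6 = 123.7667
s̄ = (6.9 + 7.3 + 5.5 + 6.7 + 8.1 + 6.6) / 6 = 6.8500
LCL = X̄̄ − A₃·s̄ = 123.7667 − 1.427 × 6.8500 = 113.9917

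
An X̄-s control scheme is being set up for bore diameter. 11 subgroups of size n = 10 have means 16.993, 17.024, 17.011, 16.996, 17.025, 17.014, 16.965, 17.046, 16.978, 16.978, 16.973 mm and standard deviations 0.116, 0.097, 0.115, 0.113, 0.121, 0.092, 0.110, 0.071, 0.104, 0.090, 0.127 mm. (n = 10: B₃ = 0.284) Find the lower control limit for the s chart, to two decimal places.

0.03

s̄ = (0.116 + 0.097 + 0.115 + 0.113 + 0.121 + 0.092 + 0.110 + 0.071 + 0.104 + 0.090 + 0.127) / 11 = 0.1051
LCL_s = B₃·s̄ = 0.284 × 0.1051 = 0.0298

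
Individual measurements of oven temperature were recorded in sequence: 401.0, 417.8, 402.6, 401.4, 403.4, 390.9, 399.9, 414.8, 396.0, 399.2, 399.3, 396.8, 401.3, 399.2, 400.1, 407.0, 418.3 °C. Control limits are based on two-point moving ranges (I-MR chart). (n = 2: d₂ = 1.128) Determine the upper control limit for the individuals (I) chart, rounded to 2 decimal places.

423.14

X̄ = (401.0 + 417.8 + 402.6 + 401.4 + 403.4 + 390.9 + 399.9 + 414.8 + 396.0 + 399.2 + 399.3 + 396.8 + 401.3 + 399.2 + 400.1 + 407.0 + 418.3) / 17 = 402.8824
Moving ranges: 16.8, 15.2, 1.2, 2.0, 12.5, 9.0, 14.9, 18.8, 3.2, 0.1, 2.5, 4.5, 2.1, 0.9, 6.9, 11.3; M̄R̄ = 121.9000 / 16 = 7.6188
UCL = X̄ + 3·M̄R̄/d₂ = 402.8824 + 3 × 7.6188 / 1.128 = 423.1450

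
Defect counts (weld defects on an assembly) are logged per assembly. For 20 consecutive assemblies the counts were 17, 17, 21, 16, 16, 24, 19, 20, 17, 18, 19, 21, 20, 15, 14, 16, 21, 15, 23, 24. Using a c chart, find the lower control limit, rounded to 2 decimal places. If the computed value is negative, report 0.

5.69

c̄ = (17 + 17 + 21 + 16 + 16 + 24 + 19 + 20 + 17 + 18 + 19 + 21 + 20 + 15 + 14 + 16 + 21 + 15 + 23 + 24) / 20 = 373 / 20 = 18.6500
LCL = c̄ − 3√c̄ = 18.6500 − 3 × 4.3186 = 5.6943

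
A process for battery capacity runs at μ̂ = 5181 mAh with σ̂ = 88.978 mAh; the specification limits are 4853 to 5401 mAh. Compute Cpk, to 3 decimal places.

Cpu = (USL − μ̂) / (3σ̂) = (5401 − 5181) / (3 × 88.978) = 0.8242; Cpl = (μ̂ − LSL) / (3σ̂) = (5181 − 4853) / (3 × 88.978) = 1.2288; Cpk = min(Cpu, Cpl) = 0.8242

0.824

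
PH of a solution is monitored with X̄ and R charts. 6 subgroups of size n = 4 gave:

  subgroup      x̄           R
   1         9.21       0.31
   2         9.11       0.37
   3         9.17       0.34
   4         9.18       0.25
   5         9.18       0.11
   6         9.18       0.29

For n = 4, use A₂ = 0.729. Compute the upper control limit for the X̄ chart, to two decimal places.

9.37

X̄̄ = (9.21 + 9.11 + 9.17 + 9.18 + 9.18 + 9.18) / 6 = 55.0300 / 6 = 9.1717
R̄ = (0.31 + 0.37 + 0.34 + 0.25 + 0.11 + 0.29) / 6 = 1.6700 / 6 = 0.2783
UCL = X̄̄ + A₂·R̄ = 9.1717 + 0.729 × 0.2783 = 9.3746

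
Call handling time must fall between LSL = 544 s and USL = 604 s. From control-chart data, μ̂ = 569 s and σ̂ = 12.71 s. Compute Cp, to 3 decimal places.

0.787

Cp = (USL − LSL) / (6σ̂) = (604 − 544) / (6 × 12.71) = 60.0000 / 76.2600 = 0.7868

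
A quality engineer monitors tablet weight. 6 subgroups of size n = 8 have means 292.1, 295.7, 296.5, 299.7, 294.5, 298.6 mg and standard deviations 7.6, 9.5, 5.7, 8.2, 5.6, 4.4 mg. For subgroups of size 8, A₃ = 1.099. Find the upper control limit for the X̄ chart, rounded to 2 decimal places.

X̄̄ = (292.1 + 295.7 + 296.5 + 299.7 + 294.5 + 298.6) / 6 = 296.1833
s̄ = (7.6 + 9.5 + 5.7 + 8.2 + 5.6 + 4.4) / 6 = 6.8333
UCL = X̄̄ + A₃·s̄ = 296.1833 + 1.099 × 6.8333 = 303.6932

303.69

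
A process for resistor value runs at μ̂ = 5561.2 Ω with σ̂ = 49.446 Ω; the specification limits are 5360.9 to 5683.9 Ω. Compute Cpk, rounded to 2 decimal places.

Cpu = (USL − μ̂) / (3σ̂) = (5683.9 − 5561.2) / (3 × 49.446) = 0.8272; Cpl = (μ̂ − LSL) / (3σ̂) = (5561.2 − 5360.9) / (3 × 49.446) = 1.3503; Cpk = min(Cpu, Cpl) = 0.8272

0.83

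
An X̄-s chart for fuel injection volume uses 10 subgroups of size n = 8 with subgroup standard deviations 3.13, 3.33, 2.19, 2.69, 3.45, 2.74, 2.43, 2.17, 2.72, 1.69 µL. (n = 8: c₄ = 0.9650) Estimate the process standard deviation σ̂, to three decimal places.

2.750

s̄ = (3.13 + 3.33 + 2.19 + 2.69 + 3.45 + 2.74 + 2.43 + 2.17 + 2.72 + 1.69) / 10 = 2.6540
σ̂ = s̄ / c₄ = 2.6540 / 0.9650 = 2.7503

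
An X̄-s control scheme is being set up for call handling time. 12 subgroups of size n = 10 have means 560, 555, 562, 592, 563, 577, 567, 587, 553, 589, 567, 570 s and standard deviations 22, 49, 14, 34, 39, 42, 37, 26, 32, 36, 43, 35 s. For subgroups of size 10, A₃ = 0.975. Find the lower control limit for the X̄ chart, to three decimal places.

536.935

X̄̄ = (560 + 555 + 562 + 592 + 563 + 577 + 567 + 587 + 553 + 589 + 567 + 570) / 12 = 570.1667
s̄ = (22 + 49 + 14 + 34 + 39 + 42 + 37 + 26 + 32 + 36 + 43 + 35) / 12 = 34.0833
LCL = X̄̄ − A₃·s̄ = 570.1667 − 0.975 × 34.0833 = 536.9354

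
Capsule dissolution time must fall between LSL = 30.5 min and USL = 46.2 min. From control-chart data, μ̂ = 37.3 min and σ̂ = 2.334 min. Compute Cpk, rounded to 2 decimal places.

Cpu = (USL − μ̂) / (3σ̂) = (46.2 − 37.3) / (3 × 2.334) = 1.2711; Cpl = (μ̂ − LSL) / (3σ̂) = (37.3 − 30.5) / (3 × 2.334) = 0.9712; Cpk = min(Cpu, Cpl) = 0.9712

0.97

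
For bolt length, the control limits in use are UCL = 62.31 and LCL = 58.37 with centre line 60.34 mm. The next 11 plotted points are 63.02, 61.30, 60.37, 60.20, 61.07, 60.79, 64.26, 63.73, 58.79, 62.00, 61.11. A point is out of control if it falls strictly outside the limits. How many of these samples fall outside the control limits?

3

Compare each point to [58.37, 62.31]: sample 1 = 63.02 > UCL; sample 7 = 64.26 > UCL; sample 8 = 63.73 > UCL.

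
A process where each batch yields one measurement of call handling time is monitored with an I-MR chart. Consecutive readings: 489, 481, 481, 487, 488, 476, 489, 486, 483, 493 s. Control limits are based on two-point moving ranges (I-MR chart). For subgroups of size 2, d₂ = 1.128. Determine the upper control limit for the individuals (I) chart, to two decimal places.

X̄ = (489 + 481 + 481 + 487 + 488 + 476 + 489 + 486 + 483 + 493) / 10 = 485.3000
Moving ranges: 8, 0, 6, 1, 12, 13, 3, 3, 10; M̄R̄ = 56.0000 / 9 = 6.2222
UCL = X̄ + 3·M̄R̄/d₂ = 485.3000 + 3 × 6.2222 / 1.128 = 501.8485

501.85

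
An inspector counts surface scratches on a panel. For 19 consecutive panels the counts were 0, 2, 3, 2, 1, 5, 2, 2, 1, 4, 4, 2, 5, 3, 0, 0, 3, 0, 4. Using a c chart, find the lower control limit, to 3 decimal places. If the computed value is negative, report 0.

c̄ = (0 + 2 + 3 + 2 + 1 + 5 + 2 + 2 + 1 + 4 + 4 + 2 + 5 + 3 + 0 + 0 + 3 + 0 + 4) / 19 = 43 / 19 = 2.2632
LCL = c̄ − 3√c̄ = 2.2632 − 3 × 1.5044 = -2.2500 → 0 (cannot be negative)

0.000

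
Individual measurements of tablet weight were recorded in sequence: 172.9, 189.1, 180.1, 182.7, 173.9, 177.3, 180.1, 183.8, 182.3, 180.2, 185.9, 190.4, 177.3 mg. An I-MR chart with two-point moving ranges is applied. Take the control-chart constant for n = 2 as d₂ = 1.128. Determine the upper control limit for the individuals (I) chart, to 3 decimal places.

X̄ = (172.9 + 189.1 + 180.1 + 182.7 + 173.9 + 177.3 + 180.1 + 183.8 + 182.3 + 180.2 + 185.9 + 190.4 + 177.3) / 13 = 181.2308
Moving ranges: 16.2, 9.0, 2.6, 8.8, 3.4, 2.8, 3.7, 1.5, 2.1, 5.7, 4.5, 13.1; M̄R̄ = 73.4000 / 12 = 6.1167
UCL = X̄ + 3·M̄R̄/d₂ = 181.2308 + 3 × 6.1167 / 1.128 = 197.4985

197.498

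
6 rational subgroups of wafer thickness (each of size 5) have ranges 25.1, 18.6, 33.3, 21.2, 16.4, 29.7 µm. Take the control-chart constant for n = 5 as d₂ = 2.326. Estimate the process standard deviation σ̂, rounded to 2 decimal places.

10.34

R̄ = (25.1 + 18.6 + 33.3 + 21.2 + 16.4 + 29.7) / 6 = 24.0500
σ̂ = R̄ / d₂ = 24.0500 / 2.326 = 10.3396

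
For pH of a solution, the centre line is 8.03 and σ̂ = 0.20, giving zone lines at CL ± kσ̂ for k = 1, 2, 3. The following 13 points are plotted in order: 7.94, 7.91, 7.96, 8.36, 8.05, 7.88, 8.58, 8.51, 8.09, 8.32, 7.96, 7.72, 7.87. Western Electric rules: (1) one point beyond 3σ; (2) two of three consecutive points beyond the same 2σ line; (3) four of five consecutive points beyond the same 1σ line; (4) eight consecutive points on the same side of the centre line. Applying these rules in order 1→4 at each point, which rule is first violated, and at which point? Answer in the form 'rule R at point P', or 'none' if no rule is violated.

Zone of each point (C = within 1σ̂, B = 1σ̂–2σ̂, A = 2σ̂–3σ̂, * = beyond 3σ̂; sign = side of CL): 1:-C, 2:-C, 3:-C, 4:+B, 5:+C, 6:-C, 7:+A, 8:+A, 9:+C, 10:+B, 11:-C, 12:-B, 13:-C
Rule 2 (two of three consecutive points beyond the same 2σ limit) is satisfied at point 8.

rule 2 at point 8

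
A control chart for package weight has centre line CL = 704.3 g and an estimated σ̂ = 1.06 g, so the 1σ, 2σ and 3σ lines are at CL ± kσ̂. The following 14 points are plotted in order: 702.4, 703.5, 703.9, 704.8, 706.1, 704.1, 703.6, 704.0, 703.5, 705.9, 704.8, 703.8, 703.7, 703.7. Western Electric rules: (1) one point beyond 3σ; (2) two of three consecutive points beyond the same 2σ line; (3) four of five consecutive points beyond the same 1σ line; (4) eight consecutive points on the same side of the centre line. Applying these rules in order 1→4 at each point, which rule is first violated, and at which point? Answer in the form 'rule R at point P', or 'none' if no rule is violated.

Zone of each point (C = within 1σ̂, B = 1σ̂–2σ̂, A = 2σ̂–3σ̂, * = beyond 3σ̂; sign = side of CL): 1:-B, 2:-C, 3:-C, 4:+C, 5:+B, 6:-C, 7:-C, 8:-C, 9:-C, 10:+B, 11:+C, 12:-C, 13:-C, 14:-C
No rule fires across all 14 points.

none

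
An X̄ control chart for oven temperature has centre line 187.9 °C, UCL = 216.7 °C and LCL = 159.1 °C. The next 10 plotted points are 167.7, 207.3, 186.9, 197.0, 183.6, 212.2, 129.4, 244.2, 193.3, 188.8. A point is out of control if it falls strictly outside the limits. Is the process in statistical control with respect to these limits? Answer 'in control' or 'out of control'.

Compare each point to [159.1, 216.7]: sample 7 = 129.4 < LCL; sample 8 = 244.2 > UCL.

out of control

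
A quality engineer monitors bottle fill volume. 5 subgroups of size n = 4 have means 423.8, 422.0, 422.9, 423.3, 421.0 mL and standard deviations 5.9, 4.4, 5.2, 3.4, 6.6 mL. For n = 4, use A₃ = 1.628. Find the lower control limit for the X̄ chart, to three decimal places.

X̄̄ = (423.8 + 422.0 + 422.9 + 423.3 + 421.0) / 5 = 422.6000
s̄ = (5.9 + 4.4 + 5.2 + 3.4 + 6.6) / 5 = 5.1000
LCL = X̄̄ − A₃·s̄ = 422.6000 − 1.628 × 5.1000 = 414.2972

414.297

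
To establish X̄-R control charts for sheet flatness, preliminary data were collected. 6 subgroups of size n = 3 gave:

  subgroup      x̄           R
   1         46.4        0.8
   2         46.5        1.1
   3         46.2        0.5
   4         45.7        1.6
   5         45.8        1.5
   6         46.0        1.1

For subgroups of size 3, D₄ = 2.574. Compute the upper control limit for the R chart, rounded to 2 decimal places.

2.83

R̄ = (0.8 + 1.1 + 0.5 + 1.6 + 1.5 + 1.1) / 6 = 6.6000 / 6 = 1.1000
UCL_R = D₄·R̄ = 2.574 × 1.1000 = 2.8314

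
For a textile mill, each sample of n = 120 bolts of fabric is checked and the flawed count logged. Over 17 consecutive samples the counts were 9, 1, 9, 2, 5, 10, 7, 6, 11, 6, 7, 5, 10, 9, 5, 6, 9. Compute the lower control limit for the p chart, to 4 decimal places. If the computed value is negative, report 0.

0.0000

p̄ = Σdᵢ / (k·n) = 117 / (17 × 120) = 0.05735
LCL = p̄ − 3·√(p̄(1−p̄)/n) = 0.05735 − 3 × 0.02123 = -0.00632 → 0 (negative, so LCL = 0)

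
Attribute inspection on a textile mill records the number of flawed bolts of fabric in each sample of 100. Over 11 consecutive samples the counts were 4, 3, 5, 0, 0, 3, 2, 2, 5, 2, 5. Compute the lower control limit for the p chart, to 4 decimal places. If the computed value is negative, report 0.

p̄ = Σdᵢ / (k·n) = 31 / (11 × 100) = 0.02818
LCL = p̄ − 3·√(p̄(1−p̄)/n) = 0.02818 − 3 × 0.01655 = -0.02147 → 0 (negative, so LCL = 0)

0.0000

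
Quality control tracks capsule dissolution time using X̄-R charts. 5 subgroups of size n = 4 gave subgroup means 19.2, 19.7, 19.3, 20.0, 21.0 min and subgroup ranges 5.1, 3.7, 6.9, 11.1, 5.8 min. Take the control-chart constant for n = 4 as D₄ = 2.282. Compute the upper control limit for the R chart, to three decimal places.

R̄ = (5.1 + 3.7 + 6.9 + 11.1 + 5.8) / 5 = 32.6000 / 5 = 6.5200
UCL_R = D₄·R̄ = 2.282 × 6.5200 = 14.8786

14.879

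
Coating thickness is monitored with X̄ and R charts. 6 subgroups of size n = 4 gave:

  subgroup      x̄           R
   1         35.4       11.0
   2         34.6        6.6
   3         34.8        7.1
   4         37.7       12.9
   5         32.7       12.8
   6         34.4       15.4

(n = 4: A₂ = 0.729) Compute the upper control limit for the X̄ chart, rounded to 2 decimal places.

42.93

X̄̄ = (35.4 + 34.6 + 34.8 + 37.7 + 32.7 + 34.4) / 6 = 209.6000 / 6 = 34.9333
R̄ = (11.0 + 6.6 + 7.1 + 12.9 + 12.8 + 15.4) / 6 = 65.8000 / 6 = 10.9667
UCL = X̄̄ + A₂·R̄ = 34.9333 + 0.729 × 10.9667 = 42.9280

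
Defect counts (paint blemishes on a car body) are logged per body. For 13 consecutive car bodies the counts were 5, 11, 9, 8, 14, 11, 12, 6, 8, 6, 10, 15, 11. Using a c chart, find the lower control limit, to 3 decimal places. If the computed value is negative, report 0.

c̄ = (5 + 11 + 9 + 8 + 14 + 11 + 12 + 6 + 8 + 6 + 10 + 15 + 11) / 13 = 126 / 13 = 9.6923
LCL = c̄ − 3√c̄ = 9.6923 − 3 × 3.1132 = 0.3526

0.353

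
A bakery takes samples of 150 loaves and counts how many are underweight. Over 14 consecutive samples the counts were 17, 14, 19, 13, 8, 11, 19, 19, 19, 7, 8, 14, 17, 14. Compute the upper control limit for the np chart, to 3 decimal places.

p̄ = Σdᵢ / (k·n) = 199 / (14 × 150) = 0.09476
UCL = np̄ + 3·√(np̄(1−p̄)) = 14.2143 + 3 × √(14.2143×0.90524) = 14.2143 + 3 × 3.5871 = 24.9756

24.976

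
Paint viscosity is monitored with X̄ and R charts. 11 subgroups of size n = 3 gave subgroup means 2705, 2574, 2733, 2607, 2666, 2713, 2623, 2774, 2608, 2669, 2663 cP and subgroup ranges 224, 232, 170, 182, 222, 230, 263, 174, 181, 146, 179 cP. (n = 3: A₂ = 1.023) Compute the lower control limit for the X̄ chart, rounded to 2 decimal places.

X̄̄ = (2705 + 2574 + 2733 + 2607 + 2666 + 2713 + 2623 + 2774 + 2608 + 2669 + 2663) / 11 = 29335.0000 / 11 = 2666.8182
R̄ = (224 + 232 + 170 + 182 + 222 + 230 + 263 + 174 + 181 + 146 + 179) / 11 = 2203.0000 / 11 = 200.2727
LCL = X̄̄ − A₂·R̄ = 2666.8182 − 1.023 × 200.2727 = 2461.9392

2461.94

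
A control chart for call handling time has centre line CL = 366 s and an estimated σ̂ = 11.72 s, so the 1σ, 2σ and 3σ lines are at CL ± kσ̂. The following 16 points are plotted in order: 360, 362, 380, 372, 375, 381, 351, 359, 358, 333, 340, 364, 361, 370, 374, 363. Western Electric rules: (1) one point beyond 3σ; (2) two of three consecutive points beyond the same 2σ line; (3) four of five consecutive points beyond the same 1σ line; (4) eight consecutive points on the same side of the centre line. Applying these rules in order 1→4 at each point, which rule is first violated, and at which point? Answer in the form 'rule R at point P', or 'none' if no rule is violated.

rule 2 at point 11

Zone of each point (C = within 1σ̂, B = 1σ̂–2σ̂, A = 2σ̂–3σ̂, * = beyond 3σ̂; sign = side of CL): 1:-C, 2:-C, 3:+B, 4:+C, 5:+C, 6:+B, 7:-B, 8:-C, 9:-C, 10:-A, 11:-A, 12:-C, 13:-C, 14:+C, 15:+C, 16:-C
Rule 2 (two of three consecutive points beyond the same 2σ limit) is satisfied at point 11.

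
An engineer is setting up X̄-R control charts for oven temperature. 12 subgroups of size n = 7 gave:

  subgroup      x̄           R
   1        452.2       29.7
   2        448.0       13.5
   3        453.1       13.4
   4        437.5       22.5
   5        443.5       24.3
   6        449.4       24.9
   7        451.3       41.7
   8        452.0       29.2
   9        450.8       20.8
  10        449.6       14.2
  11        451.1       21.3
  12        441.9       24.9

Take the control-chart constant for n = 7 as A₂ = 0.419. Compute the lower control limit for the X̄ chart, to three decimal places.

438.576

X̄̄ = (452.2 + 448.0 + 453.1 + 437.5 + 443.5 + 449.4 + 451.3 + 452.0 + 450.8 + 449.6 + 451.1 + 441.9) / 12 = 5380.4000 / 12 = 448.3667
R̄ = (29.7 + 13.5 + 13.4 + 22.5 + 24.3 + 24.9 + 41.7 + 29.2 + 20.8 + 14.2 + 21.3 + 24.9) / 12 = 280.4000 / 12 = 23.3667
LCL = X̄̄ − A₂·R̄ = 448.3667 − 0.419 × 23.3667 = 438.5760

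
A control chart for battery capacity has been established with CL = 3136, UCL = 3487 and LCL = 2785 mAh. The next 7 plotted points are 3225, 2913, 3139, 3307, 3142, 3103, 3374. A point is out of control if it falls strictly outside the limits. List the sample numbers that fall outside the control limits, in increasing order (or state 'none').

none

All 7 points lie within [2785, 3487].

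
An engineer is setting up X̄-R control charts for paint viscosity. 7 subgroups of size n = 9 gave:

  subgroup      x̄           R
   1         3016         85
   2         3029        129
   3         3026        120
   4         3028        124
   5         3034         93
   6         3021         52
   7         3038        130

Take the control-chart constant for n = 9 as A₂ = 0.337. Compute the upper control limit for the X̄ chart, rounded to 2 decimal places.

3062.72

X̄̄ = (3016 + 3029 + 3026 + 3028 + 3034 + 3021 + 3038) / 7 = 21192.0000 / 7 = 3027.4286
R̄ = (85 + 129 + 120 + 124 + 93 + 52 + 130) / 7 = 733.0000 / 7 = 104.7143
UCL = X̄̄ + A₂·R̄ = 3027.4286 + 0.337 × 104.7143 = 3062.7173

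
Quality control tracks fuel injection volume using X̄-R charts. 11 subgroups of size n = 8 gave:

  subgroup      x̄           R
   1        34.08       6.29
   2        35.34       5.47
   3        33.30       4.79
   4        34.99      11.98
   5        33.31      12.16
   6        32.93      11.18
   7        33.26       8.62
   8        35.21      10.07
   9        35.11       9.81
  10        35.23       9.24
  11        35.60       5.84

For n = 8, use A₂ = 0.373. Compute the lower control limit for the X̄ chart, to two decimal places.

X̄̄ = (34.08 + 35.34 + 33.30 + 34.99 + 33.31 + 32.93 + 33.26 + 35.21 + 35.11 + 35.23 + 35.60) / 11 = 378.3600 / 11 = 34.3964
R̄ = (6.29 + 5.47 + 4.79 + 11.98 + 12.16 + 11.18 + 8.62 + 10.07 + 9.81 + 9.24 + 5.84) / 11 = 95.4500 / 11 = 8.6773
LCL = X̄̄ − A₂·R̄ = 34.3964 − 0.373 × 8.6773 = 31.1597

31.16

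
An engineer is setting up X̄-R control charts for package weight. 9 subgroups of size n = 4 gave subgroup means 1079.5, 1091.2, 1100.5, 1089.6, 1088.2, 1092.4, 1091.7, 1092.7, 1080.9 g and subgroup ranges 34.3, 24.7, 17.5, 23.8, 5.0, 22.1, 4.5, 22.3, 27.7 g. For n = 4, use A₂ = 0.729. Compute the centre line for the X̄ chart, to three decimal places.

X̄̄ = (1079.5 + 1091.2 + 1100.5 + 1089.6 + 1088.2 + 1092.4 + 1091.7 + 1092.7 + 1080.9) / 9 = 9806.7000 / 9 = 1089.6333
CL = X̄̄ = 1089.6333

1089.633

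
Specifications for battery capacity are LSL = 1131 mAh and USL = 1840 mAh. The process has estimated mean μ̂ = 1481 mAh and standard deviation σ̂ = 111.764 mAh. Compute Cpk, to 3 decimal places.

Cpu = (USL − μ̂) / (3σ̂) = (1840 − 1481) / (3 × 111.764) = 1.0707; Cpl = (μ̂ − LSL) / (3σ̂) = (1481 − 1131) / (3 × 111.764) = 1.0439; Cpk = min(Cpu, Cpl) = 1.0439

1.044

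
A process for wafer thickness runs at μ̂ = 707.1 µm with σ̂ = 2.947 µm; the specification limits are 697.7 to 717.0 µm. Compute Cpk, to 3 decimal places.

1.063

Cpu = (USL − μ̂) / (3σ̂) = (717.0 − 707.1) / (3 × 2.947) = 1.1198; Cpl = (μ̂ − LSL) / (3σ̂) = (707.1 − 697.7) / (3 × 2.947) = 1.0632; Cpk = min(Cpu, Cpl) = 1.0632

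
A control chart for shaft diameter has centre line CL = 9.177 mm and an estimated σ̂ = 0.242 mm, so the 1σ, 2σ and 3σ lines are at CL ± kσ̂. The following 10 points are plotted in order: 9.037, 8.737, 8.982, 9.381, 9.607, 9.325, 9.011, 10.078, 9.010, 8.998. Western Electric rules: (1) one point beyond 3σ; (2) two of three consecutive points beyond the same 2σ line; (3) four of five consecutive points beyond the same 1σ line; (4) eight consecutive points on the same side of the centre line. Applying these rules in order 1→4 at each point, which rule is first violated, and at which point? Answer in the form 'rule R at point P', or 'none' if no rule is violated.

rule 1 at point 8

Zone of each point (C = within 1σ̂, B = 1σ̂–2σ̂, A = 2σ̂–3σ̂, * = beyond 3σ̂; sign = side of CL): 1:-C, 2:-B, 3:-C, 4:+C, 5:+B, 6:+C, 7:-C, 8:+*, 9:-C, 10:-C
Rule 1 (one point beyond the 3σ limits) is satisfied at point 8.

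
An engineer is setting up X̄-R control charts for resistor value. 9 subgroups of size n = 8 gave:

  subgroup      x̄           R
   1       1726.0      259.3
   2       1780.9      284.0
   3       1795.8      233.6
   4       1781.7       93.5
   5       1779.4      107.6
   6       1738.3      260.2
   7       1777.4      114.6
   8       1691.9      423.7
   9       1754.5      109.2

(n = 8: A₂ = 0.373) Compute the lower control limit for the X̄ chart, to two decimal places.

X̄̄ = (1726.0 + 1780.9 + 1795.8 + 1781.7 + 1779.4 + 1738.3 + 1777.4 + 1691.9 + 1754.5) / 9 = 15825.9000 / 9 = 1758.4333
R̄ = (259.3 + 284.0 + 233.6 + 93.5 + 107.6 + 260.2 + 114.6 + 423.7 + 109.2) / 9 = 1885.7000 / 9 = 209.5222
LCL = X̄̄ − A₂·R̄ = 1758.4333 − 0.373 × 209.5222 = 1680.2815

1680.28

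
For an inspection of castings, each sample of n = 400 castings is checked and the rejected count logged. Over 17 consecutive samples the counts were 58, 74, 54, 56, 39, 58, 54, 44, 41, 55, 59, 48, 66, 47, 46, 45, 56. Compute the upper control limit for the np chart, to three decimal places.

73.274

p̄ = Σdᵢ / (k·n) = 900 / (17 × 400) = 0.13235
UCL = np̄ + 3·√(np̄(1−p̄)) = 52.9412 + 3 × √(52.9412×0.86765) = 52.9412 + 3 × 6.7775 = 73.2736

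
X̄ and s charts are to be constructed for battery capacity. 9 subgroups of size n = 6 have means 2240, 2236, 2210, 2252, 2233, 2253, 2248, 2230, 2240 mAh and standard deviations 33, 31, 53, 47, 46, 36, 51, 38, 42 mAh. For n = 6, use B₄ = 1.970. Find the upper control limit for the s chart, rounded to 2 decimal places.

s̄ = (33 + 31 + 53 + 47 + 46 + 36 + 51 + 38 + 42) / 9 = 41.8889
UCL_s = B₄·s̄ = 1.970 × 41.8889 = 82.5211

82.52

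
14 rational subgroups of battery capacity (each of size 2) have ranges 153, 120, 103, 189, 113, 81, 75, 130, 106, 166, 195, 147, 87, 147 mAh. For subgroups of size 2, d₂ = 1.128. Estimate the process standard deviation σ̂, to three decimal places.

114.742

R̄ = (153 + 120 + 103 + 189 + 113 + 81 + 75 + 130 + 106 + 166 + 195 + 147 + 87 + 147) / 14 = 129.4286
σ̂ = R̄ / d₂ = 129.4286 / 1.128 = 114.7416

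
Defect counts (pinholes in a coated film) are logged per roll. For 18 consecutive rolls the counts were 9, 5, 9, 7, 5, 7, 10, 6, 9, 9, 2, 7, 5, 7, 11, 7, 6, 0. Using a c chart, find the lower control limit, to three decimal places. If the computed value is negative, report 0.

c̄ = (9 + 5 + 9 + 7 + 5 + 7 + 10 + 6 + 9 + 9 + 2 + 7 + 5 + 7 + 11 + 7 + 6 + 0) / 18 = 121 / 18 = 6.7222
LCL = c̄ − 3√c̄ = 6.7222 − 3 × 2.5927 = -1.0560 → 0 (cannot be negative)

0.000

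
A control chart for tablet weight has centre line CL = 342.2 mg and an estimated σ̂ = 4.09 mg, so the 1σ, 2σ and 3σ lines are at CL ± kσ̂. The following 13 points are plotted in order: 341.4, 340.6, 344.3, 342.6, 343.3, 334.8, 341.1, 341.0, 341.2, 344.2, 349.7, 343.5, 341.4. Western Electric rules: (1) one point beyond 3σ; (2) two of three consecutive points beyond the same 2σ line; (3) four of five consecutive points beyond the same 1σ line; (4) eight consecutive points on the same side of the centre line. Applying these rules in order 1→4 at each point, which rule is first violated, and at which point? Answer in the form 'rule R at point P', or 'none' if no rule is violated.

Zone of each point (C = within 1σ̂, B = 1σ̂–2σ̂, A = 2σ̂–3σ̂, * = beyond 3σ̂; sign = side of CL): 1:-C, 2:-C, 3:+C, 4:+C, 5:+C, 6:-B, 7:-C, 8:-C, 9:-C, 10:+C, 11:+B, 12:+C, 13:-C
No rule fires across all 13 points.

none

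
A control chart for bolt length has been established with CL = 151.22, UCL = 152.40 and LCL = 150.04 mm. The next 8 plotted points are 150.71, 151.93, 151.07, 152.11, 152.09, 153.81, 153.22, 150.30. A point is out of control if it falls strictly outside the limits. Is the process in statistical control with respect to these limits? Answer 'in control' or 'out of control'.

Compare each point to [150.04, 152.40]: sample 6 = 153.81 > UCL; sample 7 = 153.22 > UCL.

out of control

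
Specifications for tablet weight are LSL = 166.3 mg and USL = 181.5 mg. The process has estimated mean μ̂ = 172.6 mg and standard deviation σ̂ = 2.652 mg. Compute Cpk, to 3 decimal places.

Cpu = (USL − μ̂) / (3σ̂) = (181.5 − 172.6) / (3 × 2.652) = 1.1187; Cpl = (μ̂ − LSL) / (3σ̂) = (172.6 − 166.3) / (3 × 2.652) = 0.7919; Cpk = min(Cpu, Cpl) = 0.7919

0.792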